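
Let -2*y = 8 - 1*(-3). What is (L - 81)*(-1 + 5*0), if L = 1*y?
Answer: 173/2 ≈ 86.500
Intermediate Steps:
y = -11/2 (y = -(8 - 1*(-3))/2 = -(8 + 3)/2 = -1/2*11 = -11/2 ≈ -5.5000)
L = -11/2 (L = 1*(-11/2) = -11/2 ≈ -5.5000)
(L - 81)*(-1 + 5*0) = (-11/2 - 81)*(-1 + 5*0) = -173*(-1 + 0)/2 = -173/2*(-1) = 173/2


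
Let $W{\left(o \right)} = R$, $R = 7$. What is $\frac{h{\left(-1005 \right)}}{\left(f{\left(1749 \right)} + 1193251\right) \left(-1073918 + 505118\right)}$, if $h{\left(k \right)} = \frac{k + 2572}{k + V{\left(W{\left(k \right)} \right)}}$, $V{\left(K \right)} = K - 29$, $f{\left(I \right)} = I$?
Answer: $\frac{1567}{698068332000000} \approx 2.2448 \cdot 10^{-12}$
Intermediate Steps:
$W{\left(o \right)} = 7$
$V{\left(K \right)} = -29 + K$ ($V{\left(K \right)} = K - 29 = -29 + K$)
$h{\left(k \right)} = \frac{2572 + k}{-22 + k}$ ($h{\left(k \right)} = \frac{k + 2572}{k + \left(-29 + 7\right)} = \frac{2572 + k}{k - 22} = \frac{2572 + k}{-22 + k}$)
$\frac{h{\left(-1005 \right)}}{\left(f{\left(1749 \right)} + 1193251\right) \left(-1073918 + 505118\right)} = \frac{\frac{1}{-22 - 1005} \left(2572 - 1005\right)}{\left(1749 + 1193251\right) \left(-1073918 + 505118\right)} = \frac{\frac{1}{-1027} \cdot 1567}{1195000 \left(-568800\right)} = \frac{\left(- \frac{1}{1027}\right) 1567}{-679716000000} = \left(- \frac{1567}{1027}\right) \left(- \frac{1}{679716000000}\right) = \frac{1567}{698068332000000}$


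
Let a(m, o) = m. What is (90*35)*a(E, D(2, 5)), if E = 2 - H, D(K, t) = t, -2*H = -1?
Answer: 4725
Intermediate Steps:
H = ½ (H = -½*(-1) = ½ ≈ 0.50000)
E = 3/2 (E = 2 - 1*½ = 2 - ½ = 3/2 ≈ 1.5000)
(90*35)*a(E, D(2, 5)) = (90*35)*(3/2) = 3150*(3/2) = 4725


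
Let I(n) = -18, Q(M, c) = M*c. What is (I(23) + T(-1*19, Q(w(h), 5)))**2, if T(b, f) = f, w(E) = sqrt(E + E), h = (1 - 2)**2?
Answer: 374 - 180*sqrt(2) ≈ 119.44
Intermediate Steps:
h = 1 (h = (-1)**2 = 1)
w(E) = sqrt(2)*sqrt(E) (w(E) = sqrt(2*E) = sqrt(2)*sqrt(E))
(I(23) + T(-1*19, Q(w(h), 5)))**2 = (-18 + (sqrt(2)*sqrt(1))*5)**2 = (-18 + (sqrt(2)*1)*5)**2 = (-18 + sqrt(2)*5)**2 = (-18 + 5*sqrt(2))**2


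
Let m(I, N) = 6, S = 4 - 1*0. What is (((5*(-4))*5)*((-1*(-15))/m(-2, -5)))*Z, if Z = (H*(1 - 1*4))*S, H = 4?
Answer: 12000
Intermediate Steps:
S = 4 (S = 4 + 0 = 4)
Z = -48 (Z = (4*(1 - 1*4))*4 = (4*(1 - 4))*4 = (4*(-3))*4 = -12*4 = -48)
(((5*(-4))*5)*((-1*(-15))/m(-2, -5)))*Z = (((5*(-4))*5)*(-1*(-15)/6))*(-48) = ((-20*5)*(15*(⅙)))*(-48) = -100*5/2*(-48) = -250*(-48) = 12000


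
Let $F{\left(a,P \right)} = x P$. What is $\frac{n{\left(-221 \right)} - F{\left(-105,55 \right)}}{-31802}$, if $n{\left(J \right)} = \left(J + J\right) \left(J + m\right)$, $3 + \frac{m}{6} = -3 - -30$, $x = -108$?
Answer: $- \frac{19987}{15901} \approx -1.257$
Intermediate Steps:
$m = 144$ ($m = -18 + 6 \left(-3 - -30\right) = -18 + 6 \left(-3 + 30\right) = -18 + 6 \cdot 27 = -18 + 162 = 144$)
$F{\left(a,P \right)} = - 108 P$
$n{\left(J \right)} = 2 J \left(144 + J\right)$ ($n{\left(J \right)} = \left(J + J\right) \left(J + 144\right) = 2 J \left(144 + J\right)$)
$\frac{n{\left(-221 \right)} - F{\left(-105,55 \right)}}{-31802} = \frac{2 \left(-221\right) \left(144 - 221\right) - \left(-108\right) 55}{-31802} = \left(2 \left(-221\right) \left(-77\right) - -5940\right) \left(- \frac{1}{31802}\right) = \left(34034 + 5940\right) \left(- \frac{1}{31802}\right) = 39974 \left(- \frac{1}{31802}\right) = - \frac{19987}{15901}$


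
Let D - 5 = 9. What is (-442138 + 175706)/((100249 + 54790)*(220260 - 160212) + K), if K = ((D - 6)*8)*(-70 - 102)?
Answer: -16652/581860679 ≈ -2.8619e-5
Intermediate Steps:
D = 14 (D = 5 + 9 = 14)
K = -11008 (K = ((14 - 6)*8)*(-70 - 102) = (8*8)*(-172) = 64*(-172) = -11008)
(-442138 + 175706)/((100249 + 54790)*(220260 - 160212) + K) = (-442138 + 175706)/((100249 + 54790)*(220260 - 160212) - 11008) = -266432/(155039*60048 - 11008) = -266432/(9309781872 - 11008) = -266432/9309770864 = -266432*1/9309770864 = -16652/581860679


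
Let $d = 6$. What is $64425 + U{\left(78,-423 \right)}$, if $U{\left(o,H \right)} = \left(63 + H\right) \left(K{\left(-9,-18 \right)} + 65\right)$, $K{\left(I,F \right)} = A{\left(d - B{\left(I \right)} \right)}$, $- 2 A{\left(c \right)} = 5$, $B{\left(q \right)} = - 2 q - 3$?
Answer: $41925$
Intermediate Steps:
$B{\left(q \right)} = -3 - 2 q$
$A{\left(c \right)} = - \frac{5}{2}$ ($A{\left(c \right)} = \left(- \frac{1}{2}\right) 5 = - \frac{5}{2}$)
$K{\left(I,F \right)} = - \frac{5}{2}$
$U{\left(o,H \right)} = \frac{7875}{2} + \frac{125 H}{2}$ ($U{\left(o,H \right)} = \left(63 + H\right) \left(- \frac{5}{2} + 65\right) = \left(63 + H\right) \frac{125}{2} = \frac{7875}{2} + \frac{125 H}{2}$)
$64425 + U{\left(78,-423 \right)} = 64425 + \left(\frac{7875}{2} + \frac{125}{2} \left(-423\right)\right) = 64425 + \left(\frac{7875}{2} - \frac{52875}{2}\right) = 64425 - 22500 = 41925$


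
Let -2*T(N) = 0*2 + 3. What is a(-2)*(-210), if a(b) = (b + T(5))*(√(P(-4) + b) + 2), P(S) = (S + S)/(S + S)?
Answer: 1470 + 735*I ≈ 1470.0 + 735.0*I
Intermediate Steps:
P(S) = 1 (P(S) = (2*S)/((2*S)) = (2*S)*(1/(2*S)) = 1)
T(N) = -3/2 (T(N) = -(0*2 + 3)/2 = -(0 + 3)/2 = -½*3 = -3/2)
a(b) = (2 + √(1 + b))*(-3/2 + b) (a(b) = (b - 3/2)*(√(1 + b) + 2) = (-3/2 + b)*(2 + √(1 + b)) = (2 + √(1 + b))*(-3/2 + b))
a(-2)*(-210) = (-3 + 2*(-2) - 3*√(1 - 2)/2 - 2*√(1 - 2))*(-210) = (-3 - 4 - 3*I/2 - 2*I)*(-210) = (-7 - 7*I/2)*(-210) = 1470 + 735*I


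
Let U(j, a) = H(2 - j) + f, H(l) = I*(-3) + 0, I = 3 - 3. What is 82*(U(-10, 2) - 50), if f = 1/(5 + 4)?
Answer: -36818/9 ≈ -4090.9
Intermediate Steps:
I = 0
H(l) = 0 (H(l) = 0*(-3) + 0 = 0 + 0 = 0)
f = 1/9 ≈ 0.11111
U(j, a) = 1/9 (U(j, a) = 0 + 1/9 = 1/9)
82*(U(-10, 2) - 50) = 82*(1/9 - 50) = 82*(-449/9) = -36818/9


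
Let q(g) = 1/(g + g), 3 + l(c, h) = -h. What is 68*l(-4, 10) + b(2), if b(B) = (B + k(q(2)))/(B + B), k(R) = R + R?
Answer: -7067/8 ≈ -883.38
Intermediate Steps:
l(c, h) = -3 - h
q(g) = 1/(2*g)
k(R) = 2*R
b(B) = (½ + B)/(2*B) (b(B) = (B + 2*((½)/2))/(B + B) = (B + 2*((½)*(½)))/((2*B)) = (B + 2*(¼))*(1/(2*B)) = (B + ½)*(1/(2*B)) = (½ + B)*(1/(2*B)) = (½ + B)/(2*B))
68*l(-4, 10) + b(2) = 68*(-3 - 1*10) + (¼)*(1 + 2*2)/2 = 68*(-3 - 10) + (¼)*(½)*(1 + 4) = 68*(-13) + (¼)*(½)*5 = -884 + 5/8 = -7067/8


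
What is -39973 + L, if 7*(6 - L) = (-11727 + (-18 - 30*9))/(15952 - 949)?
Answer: -466373588/11669 ≈ -39967.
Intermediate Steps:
L = 71349/11669 (L = 6 - (-11727 + (-18 - 30*9))/(7*(15952 - 949)) = 6 - (-11727 + (-18 - 270))/(7*15003) = 6 - (-11727 - 288)/(7*15003) = 6 - (-12015)/(7*15003) = 6 - ⅐*(-1335/1667) = 6 + 1335/11669 = 71349/11669 ≈ 6.1144)
-39973 + L = -39973 + 71349/11669 = -466373588/11669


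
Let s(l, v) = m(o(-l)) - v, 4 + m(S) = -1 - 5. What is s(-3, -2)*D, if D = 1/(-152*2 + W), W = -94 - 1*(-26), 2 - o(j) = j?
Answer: 2/93 ≈ 0.021505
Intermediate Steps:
o(j) = 2 - j
m(S) = -10 (m(S) = -4 + (-1 - 5) = -4 - 6 = -10)
W = -68 (W = -94 + 26 = -68)
s(l, v) = -10 - v
D = -1/372 (D = 1/(-152*2 - 68) = 1/(-304 - 68) = 1/(-372) = -1/372 ≈ -0.0026882)
s(-3, -2)*D = (-10 - 1*(-2))*(-1/372) = (-10 + 2)*(-1/372) = -8*(-1/372) = 2/93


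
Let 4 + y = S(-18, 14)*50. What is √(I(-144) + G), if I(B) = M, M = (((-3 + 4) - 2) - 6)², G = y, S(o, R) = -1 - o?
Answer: √895 ≈ 29.917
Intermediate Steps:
y = 846 (y = -4 + (-1 - 1*(-18))*50 = -4 + (-1 + 18)*50 = -4 + 17*50 = -4 + 850 = 846)
G = 846
M = 49 (M = ((1 - 2) - 6)² = (-1 - 6)² = (-7)² = 49)
I(B) = 49
√(I(-144) + G) = √(49 + 846) = √895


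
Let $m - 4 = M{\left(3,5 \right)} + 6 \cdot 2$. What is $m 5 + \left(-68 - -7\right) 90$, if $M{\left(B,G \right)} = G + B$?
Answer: $-5370$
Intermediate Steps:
$M{\left(B,G \right)} = B + G$
$m = 24$ ($m = 4 + \left(\left(3 + 5\right) + 6 \cdot 2\right) = 4 + \left(8 + 12\right) = 4 + 20 = 24$)
$m 5 + \left(-68 - -7\right) 90 = 24 \cdot 5 + \left(-68 - -7\right) 90 = 120 + \left(-68 + 7\right) 90 = 120 - 5490 = -5370$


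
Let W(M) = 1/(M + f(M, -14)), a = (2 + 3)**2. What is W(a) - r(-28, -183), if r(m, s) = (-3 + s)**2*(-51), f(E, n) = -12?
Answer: 22937149/13 ≈ 1.7644e+6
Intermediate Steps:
r(m, s) = -51*(-3 + s)**2
a = 25 (a = 5**2 = 25)
W(M) = 1/(-12 + M) (W(M) = 1/(M - 12) = 1/(-12 + M))
W(a) - r(-28, -183) = 1/(-12 + 25) - (-51)*(-3 - 183)**2 = 1/13 - (-51)*(-186)**2 = 1/13 - (-51)*34596 = 1/13 - 1*(-1764396) = 1/13 + 1764396 = 22937149/13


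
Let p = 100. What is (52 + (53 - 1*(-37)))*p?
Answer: 14200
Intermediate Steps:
(52 + (53 - 1*(-37)))*p = (52 + (53 - 1*(-37)))*100 = (52 + (53 + 37))*100 = (52 + 90)*100 = 142*100 = 14200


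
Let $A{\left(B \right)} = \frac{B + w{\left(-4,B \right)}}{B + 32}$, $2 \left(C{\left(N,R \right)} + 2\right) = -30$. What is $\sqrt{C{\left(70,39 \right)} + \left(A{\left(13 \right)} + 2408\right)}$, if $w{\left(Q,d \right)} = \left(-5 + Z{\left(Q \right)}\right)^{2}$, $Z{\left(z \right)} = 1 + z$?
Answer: $\frac{2 \sqrt{134590}}{15} \approx 48.915$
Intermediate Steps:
$C{\left(N,R \right)} = -17$ ($C{\left(N,R \right)} = -2 + \frac{1}{2} \left(-30\right) = -2 - 15 = -17$)
$w{\left(Q,d \right)} = \left(-4 + Q\right)^{2}$ ($w{\left(Q,d \right)} = \left(-5 + \left(1 + Q\right)\right)^{2} = \left(-4 + Q\right)^{2}$)
$A{\left(B \right)} = \frac{64 + B}{32 + B}$ ($A{\left(B \right)} = \frac{B + \left(-4 - 4\right)^{2}}{B + 32} = \frac{B + \left(-8\right)^{2}}{32 + B} = \frac{B + 64}{32 + B} = \frac{64 + B}{32 + B}$)
$\sqrt{C{\left(70,39 \right)} + \left(A{\left(13 \right)} + 2408\right)} = \sqrt{-17 + \left(\frac{64 + 13}{32 + 13} + 2408\right)} = \sqrt{-17 + \left(\frac{1}{45} \cdot 77 + 2408\right)} = \sqrt{-17 + \left(\frac{77}{45} + 2408\right)} = \sqrt{-17 + \frac{108437}{45}} = \sqrt{\frac{107672}{45}} = \frac{2 \sqrt{134590}}{15}$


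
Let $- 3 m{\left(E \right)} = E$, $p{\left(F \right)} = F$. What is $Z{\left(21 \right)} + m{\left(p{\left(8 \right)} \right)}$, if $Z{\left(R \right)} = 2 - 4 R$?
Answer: $- \frac{254}{3} \approx -84.667$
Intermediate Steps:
$m{\left(E \right)} = - \frac{E}{3}$
$Z{\left(21 \right)} + m{\left(p{\left(8 \right)} \right)} = \left(2 - 84\right) - \frac{8}{3} = -82 - \frac{8}{3} = - \frac{254}{3}$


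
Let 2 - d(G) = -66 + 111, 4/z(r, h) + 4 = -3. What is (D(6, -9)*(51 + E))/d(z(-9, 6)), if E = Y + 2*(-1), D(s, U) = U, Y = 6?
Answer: 495/43 ≈ 11.512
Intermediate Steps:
z(r, h) = -4/7 (z(r, h) = 4/(-4 - 3) = 4/(-7) = 4*(-⅐) = -4/7)
E = 4 (E = 6 + 2*(-1) = 6 - 2 = 4)
d(G) = -43 (d(G) = 2 - (-66 + 111) = 2 - 1*45 = 2 - 45 = -43)
(D(6, -9)*(51 + E))/d(z(-9, 6)) = -9*(51 + 4)/(-43) = -9*55*(-1/43) = -495*(-1/43) = 495/43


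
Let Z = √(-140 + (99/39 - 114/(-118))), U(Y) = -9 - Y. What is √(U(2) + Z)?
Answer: √(-6471179 + 1534*I*√20074691)/767 ≈ 1.5885 + 3.6774*I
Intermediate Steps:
Z = 2*I*√20074691/767 (Z = √(-140 + (99*(1/39) - 114*(-1/118))) = √(-140 + (33/13 + 57/59)) = √(-140 + 2688/767) = √(-104692/767) = 2*I*√20074691/767 ≈ 11.683*I)
√(U(2) + Z) = √((-9 - 1*2) + 2*I*√20074691/767) = √((-9 - 2) + 2*I*√20074691/767) = √(-11 + 2*I*√20074691/767)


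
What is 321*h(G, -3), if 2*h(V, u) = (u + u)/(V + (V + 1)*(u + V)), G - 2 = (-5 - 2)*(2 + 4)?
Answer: -963/1637 ≈ -0.58827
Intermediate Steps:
G = -40 (G = 2 + (-5 - 2)*(2 + 4) = 2 - 7*6 = 2 - 42 = -40)
h(V, u) = u/(V + (1 + V)*(V + u)) (h(V, u) = ((u + u)/(V + (V + 1)*(u + V)))/2 = ((2*u)/(V + (1 + V)*(V + u)))/2 = (2*u/(V + (1 + V)*(V + u)))/2 = u/(V + (1 + V)*(V + u)))
321*h(G, -3) = 321*(-3/(-3 + (-40)² + 2*(-40) - 40*(-3))) = 321*(-3/(-3 + 1600 - 80 + 120)) = 321*(-3/1637) = -963/1637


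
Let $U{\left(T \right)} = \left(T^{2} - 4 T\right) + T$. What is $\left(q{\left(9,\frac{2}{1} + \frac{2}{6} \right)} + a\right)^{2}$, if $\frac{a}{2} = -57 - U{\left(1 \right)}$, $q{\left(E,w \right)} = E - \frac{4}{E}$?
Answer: $\frac{833569}{81} \approx 10291.0$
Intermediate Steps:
$U{\left(T \right)} = T^{2} - 3 T$
$q{\left(E,w \right)} = E - \frac{4}{E}$
$a = -110$ ($a = 2 \left(-57 - 1 \left(-3 + 1\right)\right) = 2 \left(-57 - 1 \left(-2\right)\right) = 2 \left(-57 - -2\right) = 2 \left(-57 + 2\right) = 2 \left(-55\right) = -110$)
$\left(q{\left(9,\frac{2}{1} + \frac{2}{6} \right)} + a\right)^{2} = \left(\left(9 - \frac{4}{9}\right) - 110\right)^{2} = \left(\frac{77}{9} - 110\right)^{2} = \left(- \frac{913}{9}\right)^{2} = \frac{833569}{81}$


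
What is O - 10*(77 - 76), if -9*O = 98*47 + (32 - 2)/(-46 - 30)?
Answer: -178433/342 ≈ -521.73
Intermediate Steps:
O = -175013/342 (O = -(98*47 + (32 - 2)/(-46 - 30))/9 = -(4606 + 30/(-76))/9 = -(4606 + 30*(-1/76))/9 = -(4606 - 15/38)/9 = -⅑*175013/38 = -175013/342 ≈ -511.73)
O - 10*(77 - 76) = -175013/342 - 10*(77 - 76) = -175013/342 - 10*1 = -175013/342 - 10 = -178433/342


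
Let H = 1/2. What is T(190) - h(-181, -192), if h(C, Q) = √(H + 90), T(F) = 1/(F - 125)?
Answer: 1/65 - √362/2 ≈ -9.4978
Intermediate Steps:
H = ½ ≈ 0.50000
T(F) = 1/(-125 + F)
h(C, Q) = √362/2 (h(C, Q) = √(½ + 90) = √(181/2) = √362/2)
T(190) - h(-181, -192) = 1/(-125 + 190) - √362/2 = 1/65 - √362/2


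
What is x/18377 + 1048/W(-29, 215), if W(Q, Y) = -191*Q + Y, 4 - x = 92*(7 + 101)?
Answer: -18944816/52870629 ≈ -0.35832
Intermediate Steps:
x = -9932 (x = 4 - 92*(7 + 101) = 4 - 92*108 = 4 - 1*9936 = 4 - 9936 = -9932)
W(Q, Y) = Y - 191*Q
x/18377 + 1048/W(-29, 215) = -9932/18377 + 1048/(215 - 191*(-29)) = -9932*1/18377 + 1048/(215 + 5539) = -9932/18377 + 1048/5754 = -9932/18377 + 1048*(1/5754) = -9932/18377 + 524/2877 = -18944816/52870629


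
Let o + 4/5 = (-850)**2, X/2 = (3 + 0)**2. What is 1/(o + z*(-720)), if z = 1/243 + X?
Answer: 135/95787392 ≈ 1.4094e-6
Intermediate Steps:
X = 18 (X = 2*(3 + 0)**2 = 2*3**2 = 2*9 = 18)
o = 3612496/5 (o = -4/5 + (-850)**2 = -4/5 + 722500 = 3612496/5 ≈ 7.2250e+5)
z = 4375/243 (z = 1/243 + 18 = 4375/243 ≈ 18.004)
1/(o + z*(-720)) = 1/(3612496/5 + (4375/243)*(-720)) = 1/(3612496/5 - 350000/27) = 1/(95787392/135) = 135/95787392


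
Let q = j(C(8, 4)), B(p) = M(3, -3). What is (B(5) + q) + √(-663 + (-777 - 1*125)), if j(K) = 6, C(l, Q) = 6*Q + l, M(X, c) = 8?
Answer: 14 + I*√1565 ≈ 14.0 + 39.56*I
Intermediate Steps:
B(p) = 8
C(l, Q) = l + 6*Q
q = 6
(B(5) + q) + √(-663 + (-777 - 1*125)) = (8 + 6) + √(-663 + (-777 - 1*125)) = 14 + √(-663 + (-777 - 125)) = 14 + √(-663 - 902) = 14 + √(-1565) = 14 + I*√1565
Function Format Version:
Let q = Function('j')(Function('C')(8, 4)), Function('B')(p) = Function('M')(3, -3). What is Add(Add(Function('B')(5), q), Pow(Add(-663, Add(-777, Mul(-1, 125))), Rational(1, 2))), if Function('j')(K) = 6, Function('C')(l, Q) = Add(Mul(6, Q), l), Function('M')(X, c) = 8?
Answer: Add(14, Mul(I, Pow(1565, Rational(1, 2)))) ≈ Add(14.000, Mul(39.560, I))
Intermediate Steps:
Function('B')(p) = 8
Function('C')(l, Q) = Add(l, Mul(6, Q))
q = 6
Add(Add(Function('B')(5), q), Pow(Add(-663, Add(-777, Mul(-1, 125))), Rational(1, 2))) = Add(Add(8, 6), Pow(Add(-663, Add(-777, Mul(-1, 125))), Rational(1, 2))) = Add(14, Pow(Add(-663, Add(-777, -125)), Rational(1, 2))) = Add(14, Pow(Add(-663, -902), Rational(1, 2))) = Add(14, Pow(-1565, Rational(1, 2))) = Add(14, Mul(I, Pow(1565, Rational(1, 2))))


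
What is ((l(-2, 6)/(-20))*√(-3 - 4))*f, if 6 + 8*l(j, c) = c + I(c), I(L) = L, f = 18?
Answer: -27*I*√7/40 ≈ -1.7859*I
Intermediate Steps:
l(j, c) = -¾ + c/4 (l(j, c) = -¾ + (c + c)/8 = -¾ + (2*c)/8 = -¾ + c/4)
((l(-2, 6)/(-20))*√(-3 - 4))*f = (((-¾ + (¼)*6)/(-20))*√(-3 - 4))*18 = (((-¾ + 3/2)*(-1/20))*√(-7))*18 = (((¾)*(-1/20))*(I*√7))*18 = -3*I*√7/80*18 = -27*I*√7/40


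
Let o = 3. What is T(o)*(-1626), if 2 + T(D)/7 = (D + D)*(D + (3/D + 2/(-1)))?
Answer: -113820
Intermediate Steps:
T(D) = -14 + 14*D*(-2 + D + 3/D) (T(D) = -14 + 7*((D + D)*(D + (3/D + 2/(-1)))) = -14 + 7*((2*D)*(D + (3/D + 2*(-1)))) = -14 + 7*((2*D)*(D + (3/D - 2))) = -14 + 7*((2*D)*(D + (-2 + 3/D))) = -14 + 7*((2*D)*(-2 + D + 3/D)) = -14 + 7*(2*D*(-2 + D + 3/D)) = -14 + 14*D*(-2 + D + 3/D))
T(o)*(-1626) = (28 - 28*3 + 14*3²)*(-1626) = (28 - 84 + 14*9)*(-1626) = (28 - 84 + 126)*(-1626) = 70*(-1626) = -113820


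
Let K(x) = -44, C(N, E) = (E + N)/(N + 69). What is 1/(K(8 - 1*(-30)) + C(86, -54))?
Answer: -155/6788 ≈ -0.022834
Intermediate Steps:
C(N, E) = (E + N)/(69 + N)
1/(K(8 - 1*(-30)) + C(86, -54)) = 1/(-44 + (-54 + 86)/(69 + 86)) = 1/(-44 + 32/155) = 1/(-6788/155) = -155/6788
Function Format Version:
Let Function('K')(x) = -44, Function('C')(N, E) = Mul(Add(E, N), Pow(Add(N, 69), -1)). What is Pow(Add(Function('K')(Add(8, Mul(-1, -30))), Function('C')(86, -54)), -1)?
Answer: Rational(-155, 6788) ≈ -0.022834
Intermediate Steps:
Function('C')(N, E) = Mul(Pow(Add(69, N), -1), Add(E, N)) (Function('C')(N, E) = Mul(Add(E, N), Pow(Add(69, N), -1)) = Mul(Pow(Add(69, N), -1), Add(E, N)))
Pow(Add(Function('K')(Add(8, Mul(-1, -30))), Function('C')(86, -54)), -1) = Pow(Add(-44, Mul(Pow(Add(69, 86), -1), Add(-54, 86))), -1) = Pow(Add(-44, Mul(Pow(155, -1), 32)), -1) = Pow(Add(-44, Mul(Rational(1, 155), 32)), -1) = Pow(Add(-44, Rational(32, 155)), -1) = Pow(Rational(-6788, 155), -1) = Rational(-155, 6788)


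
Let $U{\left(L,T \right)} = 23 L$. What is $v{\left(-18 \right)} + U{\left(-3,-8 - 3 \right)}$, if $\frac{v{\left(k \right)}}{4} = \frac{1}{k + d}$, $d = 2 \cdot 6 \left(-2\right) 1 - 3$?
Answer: $- \frac{3109}{45} \approx -69.089$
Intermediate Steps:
$d = -27$ ($d = 2 \left(\left(-12\right) 1\right) - 3 = 2 \left(-12\right) - 3 = -24 - 3 = -27$)
$v{\left(k \right)} = \frac{4}{-27 + k}$ ($v{\left(k \right)} = \frac{4}{k - 27} = \frac{4}{-27 + k}$)
$v{\left(-18 \right)} + U{\left(-3,-8 - 3 \right)} = \frac{4}{-27 - 18} + 23 \left(-3\right) = \frac{4}{-45} - 69 = 4 \left(- \frac{1}{45}\right) - 69 = - \frac{4}{45} - 69 = - \frac{3109}{45}$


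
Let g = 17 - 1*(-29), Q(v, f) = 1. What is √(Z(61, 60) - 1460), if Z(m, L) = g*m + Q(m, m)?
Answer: √1347 ≈ 36.701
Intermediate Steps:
g = 46 (g = 17 + 29 = 46)
Z(m, L) = 1 + 46*m (Z(m, L) = 46*m + 1 = 1 + 46*m)
√(Z(61, 60) - 1460) = √((1 + 46*61) - 1460) = √((1 + 2806) - 1460) = √(2807 - 1460) = √1347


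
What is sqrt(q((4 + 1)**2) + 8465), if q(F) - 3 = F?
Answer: sqrt(8493) ≈ 92.157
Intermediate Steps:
q(F) = 3 + F
sqrt(q((4 + 1)**2) + 8465) = sqrt((3 + (4 + 1)**2) + 8465) = sqrt((3 + 5**2) + 8465) = sqrt((3 + 25) + 8465) = sqrt(28 + 8465) = sqrt(8493)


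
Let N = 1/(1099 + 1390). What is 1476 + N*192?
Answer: 3673956/2489 ≈ 1476.1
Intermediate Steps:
N = 1/2489 ≈ 0.00040177
1476 + N*192 = 1476 + (1/2489)*192 = 1476 + 192/2489 = 3673956/2489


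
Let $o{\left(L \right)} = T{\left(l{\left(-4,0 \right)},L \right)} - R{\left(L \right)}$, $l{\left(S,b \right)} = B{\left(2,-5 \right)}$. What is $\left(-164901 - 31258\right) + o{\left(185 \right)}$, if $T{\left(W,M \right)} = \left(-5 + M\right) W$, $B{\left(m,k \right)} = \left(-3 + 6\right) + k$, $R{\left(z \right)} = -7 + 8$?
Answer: $-196520$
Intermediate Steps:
$R{\left(z \right)} = 1$
$B{\left(m,k \right)} = 3 + k$
$l{\left(S,b \right)} = -2$ ($l{\left(S,b \right)} = 3 - 5 = -2$)
$T{\left(W,M \right)} = W \left(-5 + M\right)$
$o{\left(L \right)} = 9 - 2 L$ ($o{\left(L \right)} = - 2 \left(-5 + L\right) - 1 = \left(10 - 2 L\right) - 1 = 9 - 2 L$)
$\left(-164901 - 31258\right) + o{\left(185 \right)} = \left(-164901 - 31258\right) + \left(9 - 370\right) = -196159 + \left(9 - 370\right) = -196159 - 361 = -196520$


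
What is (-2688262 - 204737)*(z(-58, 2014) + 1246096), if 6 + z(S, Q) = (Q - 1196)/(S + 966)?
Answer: -1636642637491731/454 ≈ -3.6049e+12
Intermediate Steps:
z(S, Q) = -6 + (-1196 + Q)/(966 + S) (z(S, Q) = -6 + (Q - 1196)/(S + 966) = -6 + (-1196 + Q)/(966 + S))
(-2688262 - 204737)*(z(-58, 2014) + 1246096) = (-2688262 - 204737)*((-6992 + 2014 - 6*(-58))/(966 - 58) + 1246096) = -2892999*((-6992 + 2014 + 348)/908 + 1246096) = -2892999*((1/908)*(-4630) + 1246096) = -2892999*(-2315/454 + 1246096) = -2892999*565725269/454 = -1636642637491731/454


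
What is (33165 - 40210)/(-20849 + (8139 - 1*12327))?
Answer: 7045/25037 ≈ 0.28138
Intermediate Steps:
(33165 - 40210)/(-20849 + (8139 - 1*12327)) = -7045/(-20849 + (8139 - 12327)) = -7045/(-20849 - 4188) = -7045/(-25037) = -7045*(-1/25037) = 7045/25037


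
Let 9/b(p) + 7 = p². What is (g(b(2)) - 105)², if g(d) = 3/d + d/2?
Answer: 46225/4 ≈ 11556.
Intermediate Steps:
b(p) = 9/(-7 + p²)
g(d) = d/2 + 3/d (g(d) = 3/d + d*(½) = 3/d + d/2 = d/2 + 3/d)
(g(b(2)) - 105)² = (((9/(-7 + 2²))/2 + 3/((9/(-7 + 2²)))) - 105)² = (((9/(-7 + 4))/2 + 3/((9/(-7 + 4)))) - 105)² = (((9/(-3))/2 + 3/((9/(-3)))) - 105)² = (((9*(-⅓))/2 + 3/((9*(-⅓)))) - 105)² = (((½)*(-3) + 3/(-3)) - 105)² = ((-3/2 + 3*(-⅓)) - 105)² = ((-3/2 - 1) - 105)² = (-5/2 - 105)² = (-215/2)² = 46225/4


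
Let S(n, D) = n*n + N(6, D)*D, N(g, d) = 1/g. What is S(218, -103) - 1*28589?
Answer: 113507/6 ≈ 18918.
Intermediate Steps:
S(n, D) = n² + D/6 (S(n, D) = n*n + D/6 = n² + D/6)
S(218, -103) - 1*28589 = (218² + (⅙)*(-103)) - 1*28589 = (47524 - 103/6) - 28589 = 285041/6 - 28589 = 113507/6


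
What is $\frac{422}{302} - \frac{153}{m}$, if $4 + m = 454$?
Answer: $\frac{7983}{7550} \approx 1.0574$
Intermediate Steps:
$m = 450$ ($m = -4 + 454 = 450$)
$\frac{422}{302} - \frac{153}{m} = \frac{422}{302} - \frac{153}{450} = 422 \cdot \frac{1}{302} - \frac{17}{50} = \frac{211}{151} - \frac{17}{50} = \frac{7983}{7550}$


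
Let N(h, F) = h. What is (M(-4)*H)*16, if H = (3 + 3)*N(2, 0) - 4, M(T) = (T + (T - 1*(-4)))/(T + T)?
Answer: 64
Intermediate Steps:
M(T) = (4 + 2*T)/(2*T) (M(T) = (T + (T + 4))/((2*T)) = (T + (4 + T))*(1/(2*T)) = (4 + 2*T)*(1/(2*T)) = (4 + 2*T)/(2*T))
H = 8 (H = (3 + 3)*2 - 4 = 6*2 - 4 = 12 - 4 = 8)
(M(-4)*H)*16 = (((2 - 4)/(-4))*8)*16 = (-¼*(-2)*8)*16 = ((½)*8)*16 = 4*16 = 64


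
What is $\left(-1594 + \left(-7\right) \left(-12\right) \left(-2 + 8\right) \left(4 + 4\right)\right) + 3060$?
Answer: $5498$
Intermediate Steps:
$\left(-1594 + \left(-7\right) \left(-12\right) \left(-2 + 8\right) \left(4 + 4\right)\right) + 3060 = \left(-1594 + 84 \cdot 6 \cdot 8\right) + 3060 = \left(-1594 + 84 \cdot 48\right) + 3060 = \left(-1594 + 4032\right) + 3060 = 2438 + 3060 = 5498$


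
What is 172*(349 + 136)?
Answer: 83420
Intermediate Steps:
172*(349 + 136) = 172*485 = 83420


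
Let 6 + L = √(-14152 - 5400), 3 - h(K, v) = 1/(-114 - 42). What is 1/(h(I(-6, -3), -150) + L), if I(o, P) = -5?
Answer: -72852/476035561 - 97344*I*√1222/476035561 ≈ -0.00015304 - 0.0071483*I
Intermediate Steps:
h(K, v) = 469/156 (h(K, v) = 3 - 1/(-114 - 42) = 3 - 1/(-156) = 3 - 1*(-1/156) = 3 + 1/156 = 469/156)
L = -6 + 4*I*√1222 (L = -6 + √(-14152 - 5400) = -6 + √(-19552) = -6 + 4*I*√1222 ≈ -6.0 + 139.83*I)
1/(h(I(-6, -3), -150) + L) = 1/(469/156 + (-6 + 4*I*√1222)) = 1/(-467/156 + 4*I*√1222)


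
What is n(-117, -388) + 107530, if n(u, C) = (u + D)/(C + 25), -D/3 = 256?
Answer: 13011425/121 ≈ 1.0753e+5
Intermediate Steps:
D = -768 (D = -3*256 = -768)
n(u, C) = (-768 + u)/(25 + C) (n(u, C) = (u - 768)/(C + 25) = (-768 + u)/(25 + C))
n(-117, -388) + 107530 = (-768 - 117)/(25 - 388) + 107530 = -885/(-363) + 107530 = -1/363*(-885) + 107530 = 295/121 + 107530 = 13011425/121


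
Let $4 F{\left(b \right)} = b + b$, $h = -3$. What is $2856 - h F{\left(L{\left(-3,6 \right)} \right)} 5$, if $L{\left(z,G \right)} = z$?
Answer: $\frac{5667}{2} \approx 2833.5$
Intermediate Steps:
$F{\left(b \right)} = \frac{b}{2}$ ($F{\left(b \right)} = \frac{b + b}{4} = \frac{2 b}{4} = \frac{b}{2}$)
$2856 - h F{\left(L{\left(-3,6 \right)} \right)} 5 = 2856 - - 3 \cdot \frac{1}{2} \left(-3\right) 5 = 2856 - \left(-3\right) \left(- \frac{3}{2}\right) 5 = 2856 - \frac{9}{2} \cdot 5 = 2856 - \frac{45}{2} = \frac{5667}{2}$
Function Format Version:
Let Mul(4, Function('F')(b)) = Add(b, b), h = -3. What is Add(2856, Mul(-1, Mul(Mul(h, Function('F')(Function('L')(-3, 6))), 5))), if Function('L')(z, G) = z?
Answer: Rational(5667, 2) ≈ 2833.5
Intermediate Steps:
Function('F')(b) = Mul(Rational(1, 2), b) (Function('F')(b) = Mul(Rational(1, 4), Add(b, b)) = Mul(Rational(1, 4), Mul(2, b)) = Mul(Rational(1, 2), b))
Add(2856, Mul(-1, Mul(Mul(h, Function('F')(Function('L')(-3, 6))), 5))) = Add(2856, Mul(-1, Mul(Mul(-3, Mul(Rational(1, 2), -3)), 5))) = Add(2856, Mul(-1, Mul(Mul(-3, Rational(-3, 2)), 5))) = Add(2856, Mul(-1, Mul(Rational(9, 2), 5))) = Add(2856, Mul(-1, Rational(45, 2))) = Add(2856, Rational(-45, 2)) = Rational(5667, 2)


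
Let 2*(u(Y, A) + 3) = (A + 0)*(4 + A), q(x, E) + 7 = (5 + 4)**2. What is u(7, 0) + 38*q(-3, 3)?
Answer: 2809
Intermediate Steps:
q(x, E) = 74 (q(x, E) = -7 + (5 + 4)**2 = -7 + 9**2 = -7 + 81 = 74)
u(Y, A) = -3 + A*(4 + A)/2 (u(Y, A) = -3 + ((A + 0)*(4 + A))/2 = -3 + (A*(4 + A))/2 = -3 + A*(4 + A)/2)
u(7, 0) + 38*q(-3, 3) = (-3 + (1/2)*0**2 + 2*0) + 38*74 = (-3 + (1/2)*0 + 0) + 2812 = (-3 + 0 + 0) + 2812 = -3 + 2812 = 2809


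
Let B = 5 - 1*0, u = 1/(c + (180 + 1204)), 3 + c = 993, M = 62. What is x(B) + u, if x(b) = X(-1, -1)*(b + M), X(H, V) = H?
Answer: -159057/2374 ≈ -67.000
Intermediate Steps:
c = 990 (c = -3 + 993 = 990)
u = 1/2374 (u = 1/(990 + (180 + 1204)) = 1/(990 + 1384) = 1/2374 ≈ 0.00042123)
B = 5 (B = 5 + 0 = 5)
x(b) = -62 - b (x(b) = -(b + 62) = -(62 + b) = -62 - b)
x(B) + u = (-62 - 1*5) + 1/2374 = (-62 - 5) + 1/2374 = -67 + 1/2374 = -159057/2374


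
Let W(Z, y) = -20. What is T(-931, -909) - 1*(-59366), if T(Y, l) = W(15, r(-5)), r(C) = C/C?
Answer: 59346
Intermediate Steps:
r(C) = 1
T(Y, l) = -20
T(-931, -909) - 1*(-59366) = -20 - 1*(-59366) = -20 + 59366 = 59346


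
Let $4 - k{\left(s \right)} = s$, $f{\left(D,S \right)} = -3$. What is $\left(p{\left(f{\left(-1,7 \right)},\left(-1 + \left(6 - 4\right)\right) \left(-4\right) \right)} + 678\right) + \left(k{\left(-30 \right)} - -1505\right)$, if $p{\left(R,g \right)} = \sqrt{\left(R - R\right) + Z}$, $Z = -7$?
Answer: $2217 + i \sqrt{7} \approx 2217.0 + 2.6458 i$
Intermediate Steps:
$k{\left(s \right)} = 4 - s$
$p{\left(R,g \right)} = i \sqrt{7}$ ($p{\left(R,g \right)} = \sqrt{\left(R - R\right) - 7} = \sqrt{0 - 7} = \sqrt{-7} = i \sqrt{7}$)
$\left(p{\left(f{\left(-1,7 \right)},\left(-1 + \left(6 - 4\right)\right) \left(-4\right) \right)} + 678\right) + \left(k{\left(-30 \right)} - -1505\right) = \left(i \sqrt{7} + 678\right) + \left(\left(4 - -30\right) - -1505\right) = \left(678 + i \sqrt{7}\right) + \left(\left(4 + 30\right) + 1505\right) = \left(678 + i \sqrt{7}\right) + \left(34 + 1505\right) = \left(678 + i \sqrt{7}\right) + 1539 = 2217 + i \sqrt{7}$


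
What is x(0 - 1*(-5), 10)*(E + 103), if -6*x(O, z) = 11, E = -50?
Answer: -583/6 ≈ -97.167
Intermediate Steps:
x(O, z) = -11/6 (x(O, z) = -⅙*11 = -11/6)
x(0 - 1*(-5), 10)*(E + 103) = -11*(-50 + 103)/6 = -11/6*53 = -583/6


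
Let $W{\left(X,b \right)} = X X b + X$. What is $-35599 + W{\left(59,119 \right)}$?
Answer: $378699$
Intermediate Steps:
$W{\left(X,b \right)} = X + b X^{2}$ ($W{\left(X,b \right)} = X^{2} b + X = b X^{2} + X = X + b X^{2}$)
$-35599 + W{\left(59,119 \right)} = -35599 + 59 \left(1 + 59 \cdot 119\right) = -35599 + 59 \left(1 + 7021\right) = -35599 + 59 \cdot 7022 = -35599 + 414298 = 378699$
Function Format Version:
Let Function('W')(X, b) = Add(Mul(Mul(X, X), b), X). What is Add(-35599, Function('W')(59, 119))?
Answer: 378699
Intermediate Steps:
Function('W')(X, b) = Add(X, Mul(b, Pow(X, 2))) (Function('W')(X, b) = Add(Mul(Pow(X, 2), b), X) = Add(Mul(b, Pow(X, 2)), X) = Add(X, Mul(b, Pow(X, 2))))
Add(-35599, Function('W')(59, 119)) = Add(-35599, Mul(59, Add(1, Mul(59, 119)))) = Add(-35599, Mul(59, Add(1, 7021))) = Add(-35599, Mul(59, 7022)) = Add(-35599, 414298) = 378699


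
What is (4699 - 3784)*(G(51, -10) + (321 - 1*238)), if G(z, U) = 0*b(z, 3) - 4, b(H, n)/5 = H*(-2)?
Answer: 72285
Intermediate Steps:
b(H, n) = -10*H (b(H, n) = 5*(H*(-2)) = 5*(-2*H) = -10*H)
G(z, U) = -4 (G(z, U) = 0*(-10*z) - 4 = 0 - 4 = -4)
(4699 - 3784)*(G(51, -10) + (321 - 1*238)) = (4699 - 3784)*(-4 + (321 - 1*238)) = 915*(-4 + (321 - 238)) = 915*(-4 + 83) = 915*79 = 72285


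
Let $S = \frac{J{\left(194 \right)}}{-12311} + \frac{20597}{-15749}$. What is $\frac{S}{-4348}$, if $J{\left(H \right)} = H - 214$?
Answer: $\frac{253254687}{843016062772} \approx 0.00030041$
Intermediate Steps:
$J{\left(H \right)} = -214 + H$
$S = - \frac{253254687}{193885939}$ ($S = \frac{-214 + 194}{-12311} + \frac{20597}{-15749} = \left(-20\right) \left(- \frac{1}{12311}\right) + 20597 \left(- \frac{1}{15749}\right) = \frac{20}{12311} - \frac{20597}{15749} = - \frac{253254687}{193885939} \approx -1.3062$)
$\frac{S}{-4348} = - \frac{253254687}{193885939 \left(-4348\right)} = \left(- \frac{253254687}{193885939}\right) \left(- \frac{1}{4348}\right) = \frac{253254687}{843016062772}$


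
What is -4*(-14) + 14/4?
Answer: 119/2 ≈ 59.500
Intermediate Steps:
-4*(-14) + 14/4 = 56 + 14*(¼) = 56 + 7/2 = 119/2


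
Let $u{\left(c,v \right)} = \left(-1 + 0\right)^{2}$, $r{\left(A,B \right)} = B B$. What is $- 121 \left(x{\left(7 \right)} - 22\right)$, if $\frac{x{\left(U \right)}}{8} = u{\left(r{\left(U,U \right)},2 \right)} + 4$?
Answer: $-2178$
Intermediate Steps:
$r{\left(A,B \right)} = B^{2}$
$u{\left(c,v \right)} = 1$ ($u{\left(c,v \right)} = \left(-1\right)^{2} = 1$)
$x{\left(U \right)} = 40$ ($x{\left(U \right)} = 8 \left(1 + 4\right) = 8 \cdot 5 = 40$)
$- 121 \left(x{\left(7 \right)} - 22\right) = - 121 \left(40 - 22\right) = \left(-121\right) 18 = -2178$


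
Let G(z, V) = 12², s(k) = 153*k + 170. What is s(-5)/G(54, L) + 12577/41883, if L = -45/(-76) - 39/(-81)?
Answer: -7703099/2010384 ≈ -3.8317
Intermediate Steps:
L = 2203/2052 (L = -45*(-1/76) - 39*(-1/81) = 45/76 + 13/27 = 2203/2052 ≈ 1.0736)
s(k) = 170 + 153*k
G(z, V) = 144
s(-5)/G(54, L) + 12577/41883 = (170 + 153*(-5))/144 + 12577/41883 = (170 - 765)*(1/144) + 12577*(1/41883) = -595*1/144 + 12577/41883 = -595/144 + 12577/41883 = -7703099/2010384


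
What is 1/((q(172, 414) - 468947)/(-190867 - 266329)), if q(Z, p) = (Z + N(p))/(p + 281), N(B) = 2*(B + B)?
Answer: 317751220/325916337 ≈ 0.97495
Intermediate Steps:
N(B) = 4*B (N(B) = 2*(2*B) = 4*B)
q(Z, p) = (Z + 4*p)/(281 + p) (q(Z, p) = (Z + 4*p)/(p + 281) = (Z + 4*p)/(281 + p))
1/((q(172, 414) - 468947)/(-190867 - 266329)) = 1/(((172 + 4*414)/(281 + 414) - 468947)/(-190867 - 266329)) = 1/(((172 + 1656)/695 - 468947)/(-457196)) = 1/(((1/695)*1828 - 468947)*(-1/457196)) = 1/((1828/695 - 468947)*(-1/457196)) = 1/(-325916337/695*(-1/457196)) = 1/(325916337/317751220) = 317751220/325916337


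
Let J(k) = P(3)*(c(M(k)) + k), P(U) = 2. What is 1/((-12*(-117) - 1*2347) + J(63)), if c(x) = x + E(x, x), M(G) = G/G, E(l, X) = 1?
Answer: -1/813 ≈ -0.0012300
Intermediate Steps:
M(G) = 1
c(x) = 1 + x (c(x) = x + 1 = 1 + x)
J(k) = 4 + 2*k (J(k) = 2*((1 + 1) + k) = 2*(2 + k) = 4 + 2*k)
1/((-12*(-117) - 1*2347) + J(63)) = 1/((-12*(-117) - 1*2347) + (4 + 2*63)) = 1/((1404 - 2347) + (4 + 126)) = 1/(-943 + 130) = 1/(-813) = -1/813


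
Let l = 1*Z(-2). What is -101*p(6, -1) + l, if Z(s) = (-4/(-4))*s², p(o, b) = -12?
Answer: 1216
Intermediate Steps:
Z(s) = s² (Z(s) = (-4*(-¼))*s² = 1*s² = s²)
l = 4 (l = 1*(-2)² = 1*4 = 4)
-101*p(6, -1) + l = -101*(-12) + 4 = 1212 + 4 = 1216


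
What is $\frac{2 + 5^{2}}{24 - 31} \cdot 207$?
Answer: $- \frac{5589}{7} \approx -798.43$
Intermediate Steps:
$\frac{2 + 5^{2}}{24 - 31} \cdot 207 = \frac{2 + 25}{-7} \cdot 207 = 27 \left(- \frac{1}{7}\right) 207 = \left(- \frac{27}{7}\right) 207 = - \frac{5589}{7}$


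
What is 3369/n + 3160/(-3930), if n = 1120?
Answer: 970097/440160 ≈ 2.2040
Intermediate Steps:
3369/n + 3160/(-3930) = 3369/1120 + 3160/(-3930) = 3369*(1/1120) + 3160*(-1/3930) = 3369/1120 - 316/393 = 970097/440160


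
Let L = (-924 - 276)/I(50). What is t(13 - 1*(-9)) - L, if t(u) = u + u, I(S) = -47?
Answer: 868/47 ≈ 18.468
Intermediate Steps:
L = 1200/47 (L = (-924 - 276)/(-47) = -1200*(-1/47) = 1200/47 ≈ 25.532)
t(u) = 2*u
t(13 - 1*(-9)) - L = 2*(13 - 1*(-9)) - 1*1200/47 = 2*(13 + 9) - 1200/47 = 2*22 - 1200/47 = 44 - 1200/47 = 868/47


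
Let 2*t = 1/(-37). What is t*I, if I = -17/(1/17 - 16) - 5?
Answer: 533/10027 ≈ 0.053156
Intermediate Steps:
I = -1066/271 (I = -17/(1/17 - 16) - 5 = -17/(-271/17) - 5 = -17/271*(-17) - 5 = 289/271 - 5 = -1066/271 ≈ -3.9336)
t = -1/74 (t = (½)/(-37) = (½)*(-1/37) = -1/74 ≈ -0.013514)
t*I = -1/74*(-1066/271) = 533/10027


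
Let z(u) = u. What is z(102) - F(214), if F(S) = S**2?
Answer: -45694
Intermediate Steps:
z(102) - F(214) = 102 - 1*214**2 = 102 - 1*45796 = 102 - 45796 = -45694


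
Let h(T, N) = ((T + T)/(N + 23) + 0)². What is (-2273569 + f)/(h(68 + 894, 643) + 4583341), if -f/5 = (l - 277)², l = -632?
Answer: -518802894/371251297 ≈ -1.3974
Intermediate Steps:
h(T, N) = 4*T²/(23 + N)² (h(T, N) = ((2*T)/(23 + N) + 0)² = (2*T/(23 + N) + 0)² = (2*T/(23 + N))² = 4*T²/(23 + N)²)
f = -4131405 (f = -5*(-632 - 277)² = -5*(-909)² = -5*826281 = -4131405)
(-2273569 + f)/(h(68 + 894, 643) + 4583341) = (-2273569 - 4131405)/(4*(68 + 894)²/(23 + 643)² + 4583341) = -6404974/(4*962²/666² + 4583341) = -6404974/(4*925444*(1/443556) + 4583341) = -6404974/(676/81 + 4583341) = -6404974/371251297/81 = -6404974*81/371251297 = -518802894/371251297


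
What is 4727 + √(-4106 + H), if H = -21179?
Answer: 4727 + I*√25285 ≈ 4727.0 + 159.01*I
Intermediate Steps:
4727 + √(-4106 + H) = 4727 + √(-4106 - 21179) = 4727 + √(-25285) = 4727 + I*√25285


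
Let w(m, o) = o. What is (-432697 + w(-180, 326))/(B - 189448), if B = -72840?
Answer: 432371/262288 ≈ 1.6485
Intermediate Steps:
(-432697 + w(-180, 326))/(B - 189448) = (-432697 + 326)/(-72840 - 189448) = -432371/(-262288) = -432371*(-1/262288) = 432371/262288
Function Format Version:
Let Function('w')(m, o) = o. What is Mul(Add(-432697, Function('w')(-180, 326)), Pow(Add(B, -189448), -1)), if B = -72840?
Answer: Rational(432371, 262288) ≈ 1.6485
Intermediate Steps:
Mul(Add(-432697, Function('w')(-180, 326)), Pow(Add(B, -189448), -1)) = Mul(Add(-432697, 326), Pow(Add(-72840, -189448), -1)) = Mul(-432371, Pow(-262288, -1)) = Mul(-432371, Rational(-1, 262288)) = Rational(432371, 262288)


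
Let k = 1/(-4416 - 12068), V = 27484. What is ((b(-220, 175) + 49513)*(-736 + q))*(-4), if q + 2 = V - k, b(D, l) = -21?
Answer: -21820085668980/4121 ≈ -5.2949e+9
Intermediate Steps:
k = -1/16484 (k = 1/(-16484) = -1/16484 ≈ -6.0665e-5)
q = 453013289/16484 (q = -2 + (27484 - 1*(-1/16484)) = -2 + (27484 + 1/16484) = -2 + 453046257/16484 = 453013289/16484 ≈ 27482.)
((b(-220, 175) + 49513)*(-736 + q))*(-4) = ((-21 + 49513)*(-736 + 453013289/16484))*(-4) = (49492*(440881065/16484))*(-4) = (5455021417245/4121)*(-4) = -21820085668980/4121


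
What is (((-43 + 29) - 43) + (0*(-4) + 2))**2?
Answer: 3025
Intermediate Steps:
(((-43 + 29) - 43) + (0*(-4) + 2))**2 = ((-14 - 43) + (0 + 2))**2 = (-57 + 2)**2 = (-55)**2 = 3025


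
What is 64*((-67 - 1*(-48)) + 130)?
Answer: 7104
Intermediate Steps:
64*((-67 - 1*(-48)) + 130) = 64*((-67 + 48) + 130) = 64*(-19 + 130) = 64*111 = 7104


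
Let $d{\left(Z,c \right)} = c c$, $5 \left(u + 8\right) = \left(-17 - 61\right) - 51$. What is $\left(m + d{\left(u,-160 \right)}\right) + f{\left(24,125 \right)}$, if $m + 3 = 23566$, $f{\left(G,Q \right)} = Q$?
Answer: $49288$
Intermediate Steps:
$u = - \frac{169}{5}$ ($u = -8 + \frac{\left(-17 - 61\right) - 51}{5} = -8 + \frac{-78 - 51}{5} = -8 + \frac{1}{5} \left(-129\right) = -8 - \frac{129}{5} = - \frac{169}{5} \approx -33.8$)
$m = 23563$ ($m = -3 + 23566 = 23563$)
$d{\left(Z,c \right)} = c^{2}$
$\left(m + d{\left(u,-160 \right)}\right) + f{\left(24,125 \right)} = \left(23563 + \left(-160\right)^{2}\right) + 125 = \left(23563 + 25600\right) + 125 = 49163 + 125 = 49288$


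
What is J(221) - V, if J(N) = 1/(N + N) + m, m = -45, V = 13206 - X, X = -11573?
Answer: -10972207/442 ≈ -24824.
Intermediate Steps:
V = 24779 (V = 13206 - 1*(-11573) = 13206 + 11573 = 24779)
J(N) = -45 + 1/(2*N) (J(N) = 1/(N + N) - 45 = 1/(2*N) - 45 = -45 + 1/(2*N))
J(221) - V = (-45 + (1/2)/221) - 1*24779 = (-45 + (1/2)*(1/221)) - 24779 = (-45 + 1/442) - 24779 = -19889/442 - 24779 = -10972207/442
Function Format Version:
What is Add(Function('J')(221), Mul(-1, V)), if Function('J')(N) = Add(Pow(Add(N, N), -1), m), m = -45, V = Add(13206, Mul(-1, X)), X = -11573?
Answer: Rational(-10972207, 442) ≈ -24824.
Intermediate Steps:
V = 24779 (V = Add(13206, Mul(-1, -11573)) = Add(13206, 11573) = 24779)
Function('J')(N) = Add(-45, Mul(Rational(1, 2), Pow(N, -1))) (Function('J')(N) = Add(Pow(Add(N, N), -1), -45) = Add(Pow(Mul(2, N), -1), -45) = Add(Mul(Rational(1, 2), Pow(N, -1)), -45) = Add(-45, Mul(Rational(1, 2), Pow(N, -1))))
Add(Function('J')(221), Mul(-1, V)) = Add(Add(-45, Mul(Rational(1, 2), Pow(221, -1))), Mul(-1, 24779)) = Add(Add(-45, Mul(Rational(1, 2), Rational(1, 221))), -24779) = Add(Add(-45, Rational(1, 442)), -24779) = Add(Rational(-19889, 442), -24779) = Rational(-10972207, 442)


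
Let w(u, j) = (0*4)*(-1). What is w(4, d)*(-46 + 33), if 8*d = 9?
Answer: 0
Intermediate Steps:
d = 9/8 (d = (⅛)*9 = 9/8 ≈ 1.1250)
w(u, j) = 0 (w(u, j) = 0*(-1) = 0)
w(4, d)*(-46 + 33) = 0*(-46 + 33) = 0*(-13) = 0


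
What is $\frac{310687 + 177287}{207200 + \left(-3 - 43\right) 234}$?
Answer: $\frac{243987}{98218} \approx 2.4841$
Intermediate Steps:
$\frac{310687 + 177287}{207200 + \left(-3 - 43\right) 234} = \frac{487974}{207200 - 10764} = \frac{487974}{196436} = 487974 \cdot \frac{1}{196436} = \frac{243987}{98218}$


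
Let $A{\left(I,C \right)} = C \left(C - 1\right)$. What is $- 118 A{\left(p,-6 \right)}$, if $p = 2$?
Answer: $-4956$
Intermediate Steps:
$A{\left(I,C \right)} = C \left(-1 + C\right)$
$- 118 A{\left(p,-6 \right)} = - 118 \left(- 6 \left(-1 - 6\right)\right) = - 118 \left(\left(-6\right) \left(-7\right)\right) = \left(-118\right) 42 = -4956$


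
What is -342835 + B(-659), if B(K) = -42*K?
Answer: -315157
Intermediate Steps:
-342835 + B(-659) = -342835 - 42*(-659) = -342835 + 27678 = -315157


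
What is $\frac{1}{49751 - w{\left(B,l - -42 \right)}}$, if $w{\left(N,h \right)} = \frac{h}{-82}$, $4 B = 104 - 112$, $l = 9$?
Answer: $\frac{82}{4079633} \approx 2.01 \cdot 10^{-5}$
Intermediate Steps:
$B = -2$ ($B = \frac{104 - 112}{4} = \frac{1}{4} \left(-8\right) = -2$)
$w{\left(N,h \right)} = - \frac{h}{82}$ ($w{\left(N,h \right)} = h \left(- \frac{1}{82}\right) = - \frac{h}{82}$)
$\frac{1}{49751 - w{\left(B,l - -42 \right)}} = \frac{1}{49751 - - \frac{9 - -42}{82}} = \frac{1}{49751 - - \frac{9 + 42}{82}} = \frac{1}{49751 - \left(- \frac{1}{82}\right) 51} = \frac{1}{49751 - - \frac{51}{82}} = \frac{1}{49751 + \frac{51}{82}} = \frac{1}{\frac{4079633}{82}} = \frac{82}{4079633}$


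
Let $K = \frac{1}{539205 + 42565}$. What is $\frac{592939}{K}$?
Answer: $344954122030$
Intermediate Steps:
$K = \frac{1}{581770} \approx 1.7189 \cdot 10^{-6}$
$\frac{592939}{K} = 592939 \frac{1}{\frac{1}{581770}} = 592939 \cdot 581770 = 344954122030$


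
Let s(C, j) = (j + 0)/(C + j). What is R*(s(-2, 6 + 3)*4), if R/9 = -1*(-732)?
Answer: 237168/7 ≈ 33881.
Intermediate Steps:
s(C, j) = j/(C + j)
R = 6588 (R = 9*(-1*(-732)) = 9*732 = 6588)
R*(s(-2, 6 + 3)*4) = 6588*(((6 + 3)/(-2 + (6 + 3)))*4) = 6588*((9/(-2 + 9))*4) = 6588*((9/7)*4) = 6588*(36/7) = 237168/7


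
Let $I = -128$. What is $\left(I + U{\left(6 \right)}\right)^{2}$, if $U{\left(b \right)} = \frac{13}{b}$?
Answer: $\frac{570025}{36} \approx 15834.0$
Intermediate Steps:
$\left(I + U{\left(6 \right)}\right)^{2} = \left(-128 + \frac{13}{6}\right)^{2} = \left(- \frac{755}{6}\right)^{2} = \frac{570025}{36}$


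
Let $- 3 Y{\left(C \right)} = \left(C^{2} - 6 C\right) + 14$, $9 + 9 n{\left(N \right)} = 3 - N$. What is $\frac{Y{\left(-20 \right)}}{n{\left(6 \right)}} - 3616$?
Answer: $- \frac{6965}{2} \approx -3482.5$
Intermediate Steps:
$n{\left(N \right)} = - \frac{2}{3} - \frac{N}{9}$ ($n{\left(N \right)} = -1 + \frac{3 - N}{9} = -1 - \left(- \frac{1}{3} + \frac{N}{9}\right) = - \frac{2}{3} - \frac{N}{9}$)
$Y{\left(C \right)} = - \frac{14}{3} + 2 C - \frac{C^{2}}{3}$ ($Y{\left(C \right)} = - \frac{\left(C^{2} - 6 C\right) + 14}{3} = - \frac{14 + C^{2} - 6 C}{3} = - \frac{14}{3} + 2 C - \frac{C^{2}}{3}$)
$\frac{Y{\left(-20 \right)}}{n{\left(6 \right)}} - 3616 = \frac{- \frac{14}{3} + 2 \left(-20\right) - \frac{\left(-20\right)^{2}}{3}}{- \frac{2}{3} - \frac{2}{3}} - 3616 = \frac{- \frac{14}{3} - 40 - \frac{400}{3}}{- \frac{2}{3} - \frac{2}{3}} - 3616 = \frac{- \frac{14}{3} - 40 - \frac{400}{3}}{- \frac{4}{3}} - 3616 = \left(- \frac{3}{4}\right) \left(-178\right) - 3616 = \frac{267}{2} - 3616 = - \frac{6965}{2}$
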